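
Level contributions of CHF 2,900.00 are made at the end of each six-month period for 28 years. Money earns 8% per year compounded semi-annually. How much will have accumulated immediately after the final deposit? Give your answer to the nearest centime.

CHF 579,436.07

This is an ordinary annuity: 56 deposits of CHF 2,900.00 at the end of each six-month period.
Periodic rate r = 0.08/2 per half-year; n is counted in half-years.
FV = PMT × [((1+r)^n − 1)/r] = 2,900 × [(1+r)^56 − 1] / r = CHF 579,436.07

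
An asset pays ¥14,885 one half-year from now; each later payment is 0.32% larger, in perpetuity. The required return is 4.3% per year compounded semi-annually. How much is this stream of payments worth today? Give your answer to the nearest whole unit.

¥813,388

Periodic rate r = 0.043/2 per half-year.
Growing perpetuity (Gordon): PV = PMT₁ / (r − g) = 14,885 / (r − 0.0032) = ¥813,388.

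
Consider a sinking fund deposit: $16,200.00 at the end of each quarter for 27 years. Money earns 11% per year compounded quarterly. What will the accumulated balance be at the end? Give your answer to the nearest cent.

This is an ordinary annuity: 108 deposits of $16,200.00 at the end of each quarter.
Periodic rate r = 0.11/4 per quarter; n is counted in quarters.
FV = PMT × [((1+r)^n − 1)/r] = 16,200 × [(1+r)^108 − 1] / r = $10,442,039.53

$10,442,039.53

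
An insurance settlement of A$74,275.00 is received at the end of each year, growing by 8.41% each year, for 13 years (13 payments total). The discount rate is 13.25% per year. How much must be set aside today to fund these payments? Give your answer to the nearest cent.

Periodic rate r = 0.1325 per year.
Growing ordinary annuity: PV = PMT₁ × [1 − ((1+g)/(1+r))^n] / (r − g) = 74,275 × [1 − ((1+0.0841)/(1+r))^13] / (r − 0.0841) = A$664,842.22.

A$664,842.22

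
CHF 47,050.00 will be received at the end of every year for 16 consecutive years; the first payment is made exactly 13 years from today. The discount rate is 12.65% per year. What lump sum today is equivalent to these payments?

Ordinary annuity of 16 payments, first payment at period 13.
Periodic rate r = 0.1265 per year.
The ordinary-annuity PV formula values the stream one period before the first payment (period 12); discount that back 12 periods:
PV₀ = 47,050 × [1 − (1+r)^−16] / r × (1+r)^−12 = CHF 75,819.19

CHF 75,819.19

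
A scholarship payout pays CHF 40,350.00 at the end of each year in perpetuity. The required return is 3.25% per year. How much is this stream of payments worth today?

Periodic rate r = 0.0325 per year.
Level perpetuity: PV = PMT / r = 40,350 / (0.0325) = CHF 1,241,538.46.

CHF 1,241,538.46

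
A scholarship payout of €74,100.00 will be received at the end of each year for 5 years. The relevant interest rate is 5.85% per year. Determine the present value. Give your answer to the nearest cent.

This is an ordinary annuity: 5 payments of €74,100.00 at the end of each year.
Periodic rate r = 0.0585 per year.
PV = PMT × [(1 − (1+r)^−n)/r] = 74,100 × [1 − (1+r)^−5] / r = €313,414.00

€313,414.00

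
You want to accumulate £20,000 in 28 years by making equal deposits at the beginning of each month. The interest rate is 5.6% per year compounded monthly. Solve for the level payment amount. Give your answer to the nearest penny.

£24.58

Level annuity due; solve FV = PMT × [((1+r)^n − 1)/r] × (1+r) for PMT.
Periodic rate r = 0.056/12 per month; n is counted in months.
With n = 336: PMT = 20,000 / ([((1+r)^n − 1)/r] × (1+r)) = £24.58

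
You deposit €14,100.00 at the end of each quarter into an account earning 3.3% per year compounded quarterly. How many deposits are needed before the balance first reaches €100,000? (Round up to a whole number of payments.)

7 payments

Periodic rate r = 0.033/4 per quarter; n is counted in quarters.
Ordinary annuity FV: 100,000 = 14,100 × [((1+r)^n − 1)/r].
(1+r)^n = 1 + 100,000 × r / 14,100, so n = ln(1 + 100,000·r/14,100) / ln(1+r) = 6.92.
Round up to a whole number of payments: n = 7.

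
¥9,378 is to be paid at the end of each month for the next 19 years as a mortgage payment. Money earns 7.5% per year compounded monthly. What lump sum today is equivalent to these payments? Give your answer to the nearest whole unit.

¥1,137,998

This is an ordinary annuity: 228 payments of ¥9,378 at the end of each month.
Periodic rate r = 0.075/12 per month; n is counted in months.
PV = PMT × [(1 − (1+r)^−n)/r] = 9,378 × [1 − (1+r)^−228] / r = ¥1,137,998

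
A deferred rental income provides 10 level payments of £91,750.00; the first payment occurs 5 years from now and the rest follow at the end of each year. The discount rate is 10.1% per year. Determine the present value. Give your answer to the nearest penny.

£382,018.75

Ordinary annuity of 10 payments, first payment at period 5.
Periodic rate r = 0.101 per year.
The ordinary-annuity PV formula values the stream one period before the first payment (period 4); discount that back 4 periods:
PV₀ = 91,750 × [1 − (1+r)^−10] / r × (1+r)^−4 = £382,018.75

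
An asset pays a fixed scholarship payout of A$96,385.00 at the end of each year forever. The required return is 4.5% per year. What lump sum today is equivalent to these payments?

Periodic rate r = 0.045 per year.
Level perpetuity: PV = PMT / r = 96,385 / (0.045) = A$2,141,888.89.

A$2,141,888.89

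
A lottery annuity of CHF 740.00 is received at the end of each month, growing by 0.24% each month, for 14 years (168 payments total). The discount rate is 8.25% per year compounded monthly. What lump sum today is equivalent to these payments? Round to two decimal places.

CHF 87,120.63

Periodic rate r = 0.0825/12 per month; n is counted in months.
Growing ordinary annuity: PV = PMT₁ × [1 − ((1+g)/(1+r))^n] / (r − g) = 740 × [1 − ((1+0.0024)/(1+r))^168] / (r − 0.0024) = CHF 87,120.63.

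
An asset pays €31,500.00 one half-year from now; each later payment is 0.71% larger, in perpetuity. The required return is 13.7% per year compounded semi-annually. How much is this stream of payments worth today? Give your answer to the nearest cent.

Periodic rate r = 0.137/2 per half-year.
Growing perpetuity (Gordon): PV = PMT₁ / (r − g) = 31,500 / (r − 0.0071) = €513,029.32.

€513,029.32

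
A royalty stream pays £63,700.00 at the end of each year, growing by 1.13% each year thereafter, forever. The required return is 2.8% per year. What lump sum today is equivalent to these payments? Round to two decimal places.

£3,814,371.26

Periodic rate r = 0.028 per year.
Growing perpetuity (Gordon): PV = PMT₁ / (r − g) = 63,700 / (r − 0.0113) = £3,814,371.26.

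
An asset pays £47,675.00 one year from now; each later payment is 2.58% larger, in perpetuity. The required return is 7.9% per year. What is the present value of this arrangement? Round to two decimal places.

£896,146.62

Periodic rate r = 0.079 per year.
Growing perpetuity (Gordon): PV = PMT₁ / (r − g) = 47,675 / (r − 0.0258) = £896,146.62.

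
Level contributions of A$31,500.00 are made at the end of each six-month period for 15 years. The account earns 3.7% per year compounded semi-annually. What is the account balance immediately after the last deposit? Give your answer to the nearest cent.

A$1,248,301.48

This is an ordinary annuity: 30 deposits of A$31,500.00 at the end of each six-month period.
Periodic rate r = 0.037/2 per half-year; n is counted in half-years.
FV = PMT × [((1+r)^n − 1)/r] = 31,500 × [(1+r)^30 − 1] / r = A$1,248,301.48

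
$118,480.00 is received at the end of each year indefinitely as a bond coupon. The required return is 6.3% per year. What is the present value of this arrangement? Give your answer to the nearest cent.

Periodic rate r = 0.063 per year.
Level perpetuity: PV = PMT / r = 118,480 / (0.063) = $1,880,634.92.

$1,880,634.92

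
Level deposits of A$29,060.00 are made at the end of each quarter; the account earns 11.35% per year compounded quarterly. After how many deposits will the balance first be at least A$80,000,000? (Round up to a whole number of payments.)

Periodic rate r = 0.1135/4 per quarter; n is counted in quarters.
Ordinary annuity FV: 80,000,000 = 29,060 × [((1+r)^n − 1)/r].
(1+r)^n = 1 + 80,000,000 × r / 29,060, so n = ln(1 + 80,000,000·r/29,060) / ln(1+r) = 156.22.
Round up to a whole number of payments: n = 157.

157 payments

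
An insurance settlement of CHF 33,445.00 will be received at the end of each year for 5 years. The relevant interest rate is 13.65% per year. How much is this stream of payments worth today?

This is an ordinary annuity: 5 payments of CHF 33,445.00 at the end of each year.
Periodic rate r = 0.1365 per year.
PV = PMT × [(1 − (1+r)^−n)/r] = 33,445 × [1 − (1+r)^−5] / r = CHF 115,791.88

CHF 115,791.88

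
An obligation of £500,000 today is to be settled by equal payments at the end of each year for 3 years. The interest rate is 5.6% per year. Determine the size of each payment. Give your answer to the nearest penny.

Level ordinary annuity; solve PV = PMT × [(1 − (1+r)^−n)/r] for PMT.
Periodic rate r = 0.056 per year.
With n = 3: PMT = 500,000 / ([(1 − (1+r)^−n)/r]) = £185,672.20

£185,672.20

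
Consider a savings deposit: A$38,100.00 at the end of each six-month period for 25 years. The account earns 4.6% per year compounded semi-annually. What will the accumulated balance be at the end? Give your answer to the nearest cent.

A$3,507,390.17

This is an ordinary annuity: 50 deposits of A$38,100.00 at the end of each six-month period.
Periodic rate r = 0.046/2 per half-year; n is counted in half-years.
FV = PMT × [((1+r)^n − 1)/r] = 38,100 × [(1+r)^50 − 1] / r = A$3,507,390.17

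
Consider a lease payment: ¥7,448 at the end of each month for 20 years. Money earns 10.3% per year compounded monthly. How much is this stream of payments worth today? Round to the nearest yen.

¥756,156

This is an ordinary annuity: 240 payments of ¥7,448 at the end of each month.
Periodic rate r = 0.103/12 per month; n is counted in months.
PV = PMT × [(1 − (1+r)^−n)/r] = 7,448 × [1 − (1+r)^−240] / r = ¥756,156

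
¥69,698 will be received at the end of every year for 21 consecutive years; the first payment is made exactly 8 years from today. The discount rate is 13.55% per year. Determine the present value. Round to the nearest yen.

Ordinary annuity of 21 payments, first payment at period 8.
Periodic rate r = 0.1355 per year.
The ordinary-annuity PV formula values the stream one period before the first payment (period 7); discount that back 7 periods:
PV₀ = 69,698 × [1 − (1+r)^−21] / r × (1+r)^−7 = ¥196,678

¥196,678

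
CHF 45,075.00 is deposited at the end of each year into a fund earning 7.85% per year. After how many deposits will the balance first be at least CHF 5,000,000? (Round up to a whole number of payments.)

31 payments

Periodic rate r = 0.0785 per year.
Ordinary annuity FV: 5,000,000 = 45,075 × [((1+r)^n − 1)/r].
(1+r)^n = 1 + 5,000,000 × r / 45,075, so n = ln(1 + 5,000,000·r/45,075) / ln(1+r) = 30.08.
Round up to a whole number of payments: n = 31.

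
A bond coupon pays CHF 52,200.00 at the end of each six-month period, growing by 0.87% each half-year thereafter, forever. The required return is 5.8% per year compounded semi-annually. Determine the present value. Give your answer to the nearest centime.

CHF 2,571,428.57

Periodic rate r = 0.058/2 per half-year.
Growing perpetuity (Gordon): PV = PMT₁ / (r − g) = 52,200 / (r − 0.0087) = CHF 2,571,428.57.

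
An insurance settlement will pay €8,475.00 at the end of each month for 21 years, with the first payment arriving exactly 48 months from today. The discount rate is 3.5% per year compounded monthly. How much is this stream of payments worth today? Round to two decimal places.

€1,317,627.79

Ordinary annuity of 252 payments, first payment at period 48.
Periodic rate r = 0.035/12 per month; n is counted in months.
The ordinary-annuity PV formula values the stream one period before the first payment (period 47); discount that back 47 periods:
PV₀ = 8,475 × [1 − (1+r)^−252] / r × (1+r)^−47 = €1,317,627.79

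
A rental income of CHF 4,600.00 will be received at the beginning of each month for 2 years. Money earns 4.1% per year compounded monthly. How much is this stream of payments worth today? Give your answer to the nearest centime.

CHF 106,183.01

This is an annuity due: 24 payments of CHF 4,600.00 at the beginning of each month.
Periodic rate r = 0.041/12 per month; n is counted in months.
PV = PMT × [(1 − (1+r)^−n)/r] × (1+r) = 4,600 × [1 − (1+r)^−24] / r × (1+r) = CHF 106,183.01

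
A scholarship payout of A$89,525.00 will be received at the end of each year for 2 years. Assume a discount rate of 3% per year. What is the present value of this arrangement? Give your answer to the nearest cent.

A$171,303.37

This is an ordinary annuity: 2 payments of A$89,525.00 at the end of each year.
Periodic rate r = 0.03 per year.
PV = PMT × [(1 − (1+r)^−n)/r] = 89,525 × [1 − (1+r)^−2] / r = A$171,303.37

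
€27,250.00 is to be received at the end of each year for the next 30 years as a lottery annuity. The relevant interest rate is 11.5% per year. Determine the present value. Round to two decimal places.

This is an ordinary annuity: 30 payments of €27,250.00 at the end of each year.
Periodic rate r = 0.115 per year.
PV = PMT × [(1 − (1+r)^−n)/r] = 27,250 × [1 − (1+r)^−30] / r = €227,911.23

€227,911.23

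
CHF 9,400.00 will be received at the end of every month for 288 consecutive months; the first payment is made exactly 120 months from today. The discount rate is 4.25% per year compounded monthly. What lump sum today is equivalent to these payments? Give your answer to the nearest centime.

CHF 1,113,116.46

Ordinary annuity of 288 payments, first payment at period 120.
Periodic rate r = 0.0425/12 per month; n is counted in months.
The ordinary-annuity PV formula values the stream one period before the first payment (period 119); discount that back 119 periods:
PV₀ = 9,400 × [1 − (1+r)^−288] / r × (1+r)^−119 = CHF 1,113,116.46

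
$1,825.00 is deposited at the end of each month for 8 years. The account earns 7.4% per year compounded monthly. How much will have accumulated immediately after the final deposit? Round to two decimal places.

This is an ordinary annuity: 96 deposits of $1,825.00 at the end of each month.
Periodic rate r = 0.074/12 per month; n is counted in months.
FV = PMT × [((1+r)^n − 1)/r] = 1,825 × [(1+r)^96 − 1] / r = $238,034.36

$238,034.36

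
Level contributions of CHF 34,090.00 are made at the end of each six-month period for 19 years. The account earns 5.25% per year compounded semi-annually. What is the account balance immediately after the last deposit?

This is an ordinary annuity: 38 deposits of CHF 34,090.00 at the end of each six-month period.
Periodic rate r = 0.0525/2 per half-year; n is counted in half-years.
FV = PMT × [((1+r)^n − 1)/r] = 34,090 × [(1+r)^38 − 1] / r = CHF 2,177,640.62

CHF 2,177,640.62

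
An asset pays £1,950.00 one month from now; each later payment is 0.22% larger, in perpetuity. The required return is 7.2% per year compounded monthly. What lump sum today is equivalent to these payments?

£513,157.89

Periodic rate r = 0.072/12 per month.
Growing perpetuity (Gordon): PV = PMT₁ / (r − g) = 1,950 / (r − 0.0022) = £513,157.89.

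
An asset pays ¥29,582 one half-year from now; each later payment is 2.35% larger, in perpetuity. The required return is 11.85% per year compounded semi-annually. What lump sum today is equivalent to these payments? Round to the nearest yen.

¥827,469

Periodic rate r = 0.1185/2 per half-year.
Growing perpetuity (Gordon): PV = PMT₁ / (r − g) = 29,582 / (r − 0.0235) = ¥827,469.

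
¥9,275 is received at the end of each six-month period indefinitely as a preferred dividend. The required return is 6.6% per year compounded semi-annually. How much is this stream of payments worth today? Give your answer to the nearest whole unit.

¥281,061

Periodic rate r = 0.066/2 per half-year.
Level perpetuity: PV = PMT / r = 9,275 / (0.066/2) = ¥281,061.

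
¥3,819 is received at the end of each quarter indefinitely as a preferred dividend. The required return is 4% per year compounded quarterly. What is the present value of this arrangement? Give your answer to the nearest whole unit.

Periodic rate r = 0.04/4 per quarter.
Level perpetuity: PV = PMT / r = 3,819 / (0.04/4) = ¥381,900.

¥381,900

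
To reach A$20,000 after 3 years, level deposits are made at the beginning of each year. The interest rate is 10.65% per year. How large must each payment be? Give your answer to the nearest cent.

A$5,426.56

Level annuity due; solve FV = PMT × [((1+r)^n − 1)/r] × (1+r) for PMT.
Periodic rate r = 0.1065 per year.
With n = 3: PMT = 20,000 / ([((1+r)^n − 1)/r] × (1+r)) = A$5,426.56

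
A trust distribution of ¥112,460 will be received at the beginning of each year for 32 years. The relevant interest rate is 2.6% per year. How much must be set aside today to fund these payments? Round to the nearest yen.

¥2,485,949

This is an annuity due: 32 payments of ¥112,460 at the beginning of each year.
Periodic rate r = 0.026 per year.
PV = PMT × [(1 − (1+r)^−n)/r] × (1+r) = 112,460 × [1 − (1+r)^−32] / r × (1+r) = ¥2,485,949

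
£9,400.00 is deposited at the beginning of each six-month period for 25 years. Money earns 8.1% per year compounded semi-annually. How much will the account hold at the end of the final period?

£1,516,502.33

This is an annuity due: 50 deposits of £9,400.00 at the beginning of each six-month period.
Periodic rate r = 0.081/2 per half-year; n is counted in half-years.
FV = PMT × [((1+r)^n − 1)/r] × (1+r) = 9,400 × [(1+r)^50 − 1] / r × (1+r) = £1,516,502.33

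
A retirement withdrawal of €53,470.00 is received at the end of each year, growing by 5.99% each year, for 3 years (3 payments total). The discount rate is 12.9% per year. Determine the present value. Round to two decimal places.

Periodic rate r = 0.129 per year.
Growing ordinary annuity: PV = PMT₁ × [1 − ((1+g)/(1+r))^n] / (r − g) = 53,470 × [1 − ((1+0.0599)/(1+r))^3] / (r − 0.0599) = €133,562.86.

€133,562.86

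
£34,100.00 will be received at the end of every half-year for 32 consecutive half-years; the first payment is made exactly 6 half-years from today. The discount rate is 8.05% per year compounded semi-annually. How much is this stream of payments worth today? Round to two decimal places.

£498,764.37

Ordinary annuity of 32 payments, first payment at period 6.
Periodic rate r = 0.0805/2 per half-year; n is counted in half-years.
The ordinary-annuity PV formula values the stream one period before the first payment (period 5); discount that back 5 periods:
PV₀ = 34,100 × [1 − (1+r)^−32] / r × (1+r)^−5 = £498,764.37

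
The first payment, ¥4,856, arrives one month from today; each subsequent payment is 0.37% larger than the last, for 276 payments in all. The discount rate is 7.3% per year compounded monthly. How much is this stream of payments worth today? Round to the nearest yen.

¥978,703

Periodic rate r = 0.073/12 per month; n is counted in months.
Growing ordinary annuity: PV = PMT₁ × [1 − ((1+g)/(1+r))^n] / (r − g) = 4,856 × [1 − ((1+0.0037)/(1+r))^276] / (r − 0.0037) = ¥978,703.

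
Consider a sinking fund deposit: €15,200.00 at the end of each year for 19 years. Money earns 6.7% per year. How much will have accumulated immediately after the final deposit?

€550,978.77

This is an ordinary annuity: 19 deposits of €15,200.00 at the end of each year.
Periodic rate r = 0.067 per year.
FV = PMT × [((1+r)^n − 1)/r] = 15,200 × [(1+r)^19 − 1] / r = €550,978.77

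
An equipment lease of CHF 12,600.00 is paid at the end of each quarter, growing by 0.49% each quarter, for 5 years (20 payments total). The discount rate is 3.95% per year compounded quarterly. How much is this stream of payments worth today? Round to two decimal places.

CHF 238,195.55

Periodic rate r = 0.0395/4 per quarter; n is counted in quarters.
Growing ordinary annuity: PV = PMT₁ × [1 − ((1+g)/(1+r))^n] / (r − g) = 12,600 × [1 − ((1+0.0049)/(1+r))^20] / (r − 0.0049) = CHF 238,195.55.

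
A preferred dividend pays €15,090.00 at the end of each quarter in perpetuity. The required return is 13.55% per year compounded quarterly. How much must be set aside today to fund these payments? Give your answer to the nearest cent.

€445,461.25

Periodic rate r = 0.1355/4 per quarter.
Level perpetuity: PV = PMT / r = 15,090 / (0.1355/4) = €445,461.25.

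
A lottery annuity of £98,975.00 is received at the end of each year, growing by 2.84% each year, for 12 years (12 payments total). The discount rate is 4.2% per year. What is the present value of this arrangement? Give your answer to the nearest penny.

Periodic rate r = 0.042 per year.
Growing ordinary annuity: PV = PMT₁ × [1 − ((1+g)/(1+r))^n] / (r − g) = 98,975 × [1 − ((1+0.0284)/(1+r))^12] / (r − 0.0284) = £1,061,462.11.

£1,061,462.11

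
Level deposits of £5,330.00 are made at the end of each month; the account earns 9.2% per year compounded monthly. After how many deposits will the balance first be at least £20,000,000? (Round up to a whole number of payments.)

Periodic rate r = 0.092/12 per month; n is counted in months.
Ordinary annuity FV: 20,000,000 = 5,330 × [((1+r)^n − 1)/r].
(1+r)^n = 1 + 20,000,000 × r / 5,330, so n = ln(1 + 20,000,000·r/5,330) / ln(1+r) = 444.32.
Round up to a whole number of payments: n = 445.

445 payments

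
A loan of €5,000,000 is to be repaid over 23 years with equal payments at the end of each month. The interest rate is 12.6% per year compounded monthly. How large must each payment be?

Level ordinary annuity; solve PV = PMT × [(1 − (1+r)^−n)/r] for PMT.
Periodic rate r = 0.126/12 per month; n is counted in months.
With n = 276: PMT = 5,000,000 / ([(1 − (1+r)^−n)/r]) = €55,612.80

€55,612.80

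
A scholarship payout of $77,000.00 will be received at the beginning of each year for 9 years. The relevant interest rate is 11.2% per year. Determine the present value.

This is an annuity due: 9 payments of $77,000.00 at the beginning of each year.
Periodic rate r = 0.112 per year.
PV = PMT × [(1 − (1+r)^−n)/r] × (1+r) = 77,000 × [1 − (1+r)^−9] / r × (1+r) = $470,441.05

$470,441.05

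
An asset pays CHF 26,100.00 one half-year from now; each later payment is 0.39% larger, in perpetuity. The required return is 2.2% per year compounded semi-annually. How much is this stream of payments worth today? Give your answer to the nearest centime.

Periodic rate r = 0.022/2 per half-year.
Growing perpetuity (Gordon): PV = PMT₁ / (r − g) = 26,100 / (r − 0.0039) = CHF 3,676,056.34.

CHF 3,676,056.34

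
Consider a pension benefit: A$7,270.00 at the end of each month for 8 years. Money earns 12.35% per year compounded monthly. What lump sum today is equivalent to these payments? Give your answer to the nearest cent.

This is an ordinary annuity: 96 payments of A$7,270.00 at the end of each month.
Periodic rate r = 0.1235/12 per month; n is counted in months.
PV = PMT × [(1 − (1+r)^−n)/r] = 7,270 × [1 − (1+r)^−96] / r = A$442,059.30

A$442,059.30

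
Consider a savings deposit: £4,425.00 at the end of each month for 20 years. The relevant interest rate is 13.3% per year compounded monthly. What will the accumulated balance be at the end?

£5,225,605.85

This is an ordinary annuity: 240 deposits of £4,425.00 at the end of each month.
Periodic rate r = 0.133/12 per month; n is counted in months.
FV = PMT × [((1+r)^n − 1)/r] = 4,425 × [(1+r)^240 − 1] / r = £5,225,605.85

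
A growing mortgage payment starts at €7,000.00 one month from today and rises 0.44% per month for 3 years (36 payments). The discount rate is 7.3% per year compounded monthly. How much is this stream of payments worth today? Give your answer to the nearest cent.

Periodic rate r = 0.073/12 per month; n is counted in months.
Growing ordinary annuity: PV = PMT₁ × [1 − ((1+g)/(1+r))^n] / (r − g) = 7,000 × [1 − ((1+0.0044)/(1+r))^36] / (r − 0.0044) = €243,279.44.

€243,279.44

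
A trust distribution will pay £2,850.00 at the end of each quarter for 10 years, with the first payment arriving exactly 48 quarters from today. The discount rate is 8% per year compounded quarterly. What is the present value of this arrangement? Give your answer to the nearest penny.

£30,738.39

Ordinary annuity of 40 payments, first payment at period 48.
Periodic rate r = 0.08/4 per quarter; n is counted in quarters.
The ordinary-annuity PV formula values the stream one period before the first payment (period 47); discount that back 47 periods:
PV₀ = 2,850 × [1 − (1+r)^−40] / r × (1+r)^−47 = £30,738.39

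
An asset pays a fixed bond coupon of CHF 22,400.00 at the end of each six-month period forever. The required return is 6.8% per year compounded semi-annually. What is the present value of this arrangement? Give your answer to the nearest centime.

Periodic rate r = 0.068/2 per half-year.
Level perpetuity: PV = PMT / r = 22,400 / (0.068/2) = CHF 658,823.53.

CHF 658,823.53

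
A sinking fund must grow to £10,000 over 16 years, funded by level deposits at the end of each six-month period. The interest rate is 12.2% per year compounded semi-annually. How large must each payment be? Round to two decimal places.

£107.94

Level ordinary annuity; solve FV = PMT × [((1+r)^n − 1)/r] for PMT.
Periodic rate r = 0.122/2 per half-year; n is counted in half-years.
With n = 32: PMT = 10,000 / ([((1+r)^n − 1)/r]) = £107.94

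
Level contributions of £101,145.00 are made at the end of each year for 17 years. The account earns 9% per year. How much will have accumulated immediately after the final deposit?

This is an ordinary annuity: 17 deposits of £101,145.00 at the end of each year.
Periodic rate r = 0.09 per year.
FV = PMT × [((1+r)^n − 1)/r] = 101,145 × [(1+r)^17 − 1] / r = £3,739,705.35

£3,739,705.35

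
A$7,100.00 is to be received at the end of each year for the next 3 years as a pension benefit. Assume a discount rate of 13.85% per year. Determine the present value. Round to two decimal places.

A$16,525.17

This is an ordinary annuity: 3 payments of A$7,100.00 at the end of each year.
Periodic rate r = 0.1385 per year.
PV = PMT × [(1 − (1+r)^−n)/r] = 7,100 × [1 − (1+r)^−3] / r = A$16,525.17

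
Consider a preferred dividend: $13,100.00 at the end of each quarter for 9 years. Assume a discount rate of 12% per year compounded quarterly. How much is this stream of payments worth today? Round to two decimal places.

$286,002.51

This is an ordinary annuity: 36 payments of $13,100.00 at the end of each quarter.
Periodic rate r = 0.12/4 per quarter; n is counted in quarters.
PV = PMT × [(1 − (1+r)^−n)/r] = 13,100 × [1 − (1+r)^−36] / r = $286,002.51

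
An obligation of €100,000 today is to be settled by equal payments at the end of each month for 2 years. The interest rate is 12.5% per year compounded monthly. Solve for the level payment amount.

€4,730.73

Level ordinary annuity; solve PV = PMT × [(1 − (1+r)^−n)/r] for PMT.
Periodic rate r = 0.125/12 per month; n is counted in months.
With n = 24: PMT = 100,000 / ([(1 − (1+r)^−n)/r]) = €4,730.73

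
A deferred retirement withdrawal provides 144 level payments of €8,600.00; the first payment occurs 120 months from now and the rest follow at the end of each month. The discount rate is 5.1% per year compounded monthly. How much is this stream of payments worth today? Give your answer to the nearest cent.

Ordinary annuity of 144 payments, first payment at period 120.
Periodic rate r = 0.051/12 per month; n is counted in months.
The ordinary-annuity PV formula values the stream one period before the first payment (period 119); discount that back 119 periods:
PV₀ = 8,600 × [1 − (1+r)^−144] / r × (1+r)^−119 = €558,311.06

€558,311.06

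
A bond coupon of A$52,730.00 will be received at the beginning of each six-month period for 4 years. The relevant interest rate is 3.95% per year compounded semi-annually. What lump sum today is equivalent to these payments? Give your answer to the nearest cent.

A$394,326.28

This is an annuity due: 8 payments of A$52,730.00 at the beginning of each six-month period.
Periodic rate r = 0.0395/2 per half-year; n is counted in half-years.
PV = PMT × [(1 − (1+r)^−n)/r] × (1+r) = 52,730 × [1 − (1+r)^−8] / r × (1+r) = A$394,326.28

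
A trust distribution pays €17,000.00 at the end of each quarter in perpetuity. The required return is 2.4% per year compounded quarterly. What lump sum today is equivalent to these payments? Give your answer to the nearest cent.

€2,833,333.33

Periodic rate r = 0.024/4 per quarter.
Level perpetuity: PV = PMT / r = 17,000 / (0.024/4) = €2,833,333.33.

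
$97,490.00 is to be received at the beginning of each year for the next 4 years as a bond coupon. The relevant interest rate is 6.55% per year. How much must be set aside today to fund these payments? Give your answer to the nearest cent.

This is an annuity due: 4 payments of $97,490.00 at the beginning of each year.
Periodic rate r = 0.0655 per year.
PV = PMT × [(1 − (1+r)^−n)/r] × (1+r) = 97,490 × [1 − (1+r)^−4] / r × (1+r) = $355,452.71

$355,452.71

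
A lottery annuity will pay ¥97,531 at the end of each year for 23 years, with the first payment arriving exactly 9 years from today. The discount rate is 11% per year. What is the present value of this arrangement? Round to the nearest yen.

¥349,846

Ordinary annuity of 23 payments, first payment at period 9.
Periodic rate r = 0.11 per year.
The ordinary-annuity PV formula values the stream one period before the first payment (period 8); discount that back 8 periods:
PV₀ = 97,531 × [1 − (1+r)^−23] / r × (1+r)^−8 = ¥349,846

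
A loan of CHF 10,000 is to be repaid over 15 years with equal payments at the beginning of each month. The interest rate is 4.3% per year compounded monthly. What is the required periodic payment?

Level annuity due; solve PV = PMT × [(1 − (1+r)^−n)/r] × (1+r) for PMT.
Periodic rate r = 0.043/12 per month; n is counted in months.
With n = 180: PMT = 10,000 / ([(1 − (1+r)^−n)/r] × (1+r)) = CHF 75.21

CHF 75.21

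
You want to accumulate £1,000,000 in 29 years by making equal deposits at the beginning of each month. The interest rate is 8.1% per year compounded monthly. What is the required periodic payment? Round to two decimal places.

Level annuity due; solve FV = PMT × [((1+r)^n − 1)/r] × (1+r) for PMT.
Periodic rate r = 0.081/12 per month; n is counted in months.
With n = 348: PMT = 1,000,000 / ([((1+r)^n − 1)/r] × (1+r)) = £713.82

£713.82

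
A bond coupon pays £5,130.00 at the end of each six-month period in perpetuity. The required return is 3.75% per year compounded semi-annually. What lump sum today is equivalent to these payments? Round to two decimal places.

Periodic rate r = 0.0375/2 per half-year.
Level perpetuity: PV = PMT / r = 5,130 / (0.0375/2) = £273,600.00.

£273,600.00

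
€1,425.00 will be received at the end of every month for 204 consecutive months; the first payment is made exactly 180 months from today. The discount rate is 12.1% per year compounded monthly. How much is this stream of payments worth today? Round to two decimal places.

Ordinary annuity of 204 payments, first payment at period 180.
Periodic rate r = 0.121/12 per month; n is counted in months.
The ordinary-annuity PV formula values the stream one period before the first payment (period 179); discount that back 179 periods:
PV₀ = 1,425 × [1 − (1+r)^−204] / r × (1+r)^−179 = €20,427.21

€20,427.21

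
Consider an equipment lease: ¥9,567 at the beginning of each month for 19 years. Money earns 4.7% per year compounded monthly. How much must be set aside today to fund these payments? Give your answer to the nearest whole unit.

¥1,446,457

This is an annuity due: 228 payments of ¥9,567 at the beginning of each month.
Periodic rate r = 0.047/12 per month; n is counted in months.
PV = PMT × [(1 − (1+r)^−n)/r] × (1+r) = 9,567 × [1 − (1+r)^−228] / r × (1+r) = ¥1,446,457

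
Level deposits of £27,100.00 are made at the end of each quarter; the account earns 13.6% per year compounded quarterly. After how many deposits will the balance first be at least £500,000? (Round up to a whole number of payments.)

15 payments

Periodic rate r = 0.136/4 per quarter; n is counted in quarters.
Ordinary annuity FV: 500,000 = 27,100 × [((1+r)^n − 1)/r].
(1+r)^n = 1 + 500,000 × r / 27,100, so n = ln(1 + 500,000·r/27,100) / ln(1+r) = 14.56.
Round up to a whole number of payments: n = 15.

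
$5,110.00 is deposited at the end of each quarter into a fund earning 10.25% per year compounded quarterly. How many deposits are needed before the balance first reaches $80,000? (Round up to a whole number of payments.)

Periodic rate r = 0.1025/4 per quarter; n is counted in quarters.
Ordinary annuity FV: 80,000 = 5,110 × [((1+r)^n − 1)/r].
(1+r)^n = 1 + 80,000 × r / 5,110, so n = ln(1 + 80,000·r/5,110) / ln(1+r) = 13.33.
Round up to a whole number of payments: n = 14.

14 payments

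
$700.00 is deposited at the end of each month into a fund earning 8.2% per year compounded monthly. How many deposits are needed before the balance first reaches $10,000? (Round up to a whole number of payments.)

14 payments

Periodic rate r = 0.082/12 per month; n is counted in months.
Ordinary annuity FV: 10,000 = 700 × [((1+r)^n − 1)/r].
(1+r)^n = 1 + 10,000 × r / 700, so n = ln(1 + 10,000·r/700) / ln(1+r) = 13.68.
Round up to a whole number of payments: n = 14.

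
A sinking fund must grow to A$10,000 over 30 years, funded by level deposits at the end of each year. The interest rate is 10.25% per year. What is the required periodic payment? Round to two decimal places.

A$57.98

Level ordinary annuity; solve FV = PMT × [((1+r)^n − 1)/r] for PMT.
Periodic rate r = 0.1025 per year.
With n = 30: PMT = 10,000 / ([((1+r)^n − 1)/r]) = A$57.98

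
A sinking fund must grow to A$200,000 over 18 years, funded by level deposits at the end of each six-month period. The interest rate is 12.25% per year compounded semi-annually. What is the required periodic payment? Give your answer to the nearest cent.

Level ordinary annuity; solve FV = PMT × [((1+r)^n − 1)/r] for PMT.
Periodic rate r = 0.1225/2 per half-year; n is counted in half-years.
With n = 36: PMT = 200,000 / ([((1+r)^n − 1)/r]) = A$1,633.25

A$1,633.25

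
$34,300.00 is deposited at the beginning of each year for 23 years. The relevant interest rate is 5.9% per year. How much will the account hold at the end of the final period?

$1,685,495.24

This is an annuity due: 23 deposits of $34,300.00 at the beginning of each year.
Periodic rate r = 0.059 per year.
FV = PMT × [((1+r)^n − 1)/r] × (1+r) = 34,300 × [(1+r)^23 − 1] / r × (1+r) = $1,685,495.24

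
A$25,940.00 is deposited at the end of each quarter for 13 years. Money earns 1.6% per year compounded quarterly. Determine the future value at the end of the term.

This is an ordinary annuity: 52 deposits of A$25,940.00 at the end of each quarter.
Periodic rate r = 0.016/4 per quarter; n is counted in quarters.
FV = PMT × [((1+r)^n − 1)/r] = 25,940 × [(1+r)^52 − 1] / r = A$1,496,105.40

A$1,496,105.40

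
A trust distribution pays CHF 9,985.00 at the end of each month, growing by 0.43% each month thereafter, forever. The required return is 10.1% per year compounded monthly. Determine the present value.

CHF 2,425,506.07

Periodic rate r = 0.101/12 per month.
Growing perpetuity (Gordon): PV = PMT₁ / (r − g) = 9,985 / (r − 0.0043) = CHF 2,425,506.07.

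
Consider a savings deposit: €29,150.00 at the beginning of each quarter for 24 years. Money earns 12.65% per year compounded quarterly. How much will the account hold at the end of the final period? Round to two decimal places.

€17,938,950.13

This is an annuity due: 96 deposits of €29,150.00 at the beginning of each quarter.
Periodic rate r = 0.1265/4 per quarter; n is counted in quarters.
FV = PMT × [((1+r)^n − 1)/r] × (1+r) = 29,150 × [(1+r)^96 − 1] / r × (1+r) = €17,938,950.13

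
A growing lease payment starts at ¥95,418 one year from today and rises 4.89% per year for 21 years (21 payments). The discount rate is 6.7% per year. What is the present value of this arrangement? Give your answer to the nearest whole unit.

Periodic rate r = 0.067 per year.
Growing ordinary annuity: PV = PMT₁ × [1 − ((1+g)/(1+r))^n] / (r − g) = 95,418 × [1 − ((1+0.0489)/(1+r))^21] / (r − 0.0489) = ¥1,591,146.

¥1,591,146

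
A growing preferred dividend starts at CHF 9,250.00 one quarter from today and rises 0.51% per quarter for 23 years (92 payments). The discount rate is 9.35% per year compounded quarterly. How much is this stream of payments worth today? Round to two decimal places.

CHF 409,698.55

Periodic rate r = 0.0935/4 per quarter; n is counted in quarters.
Growing ordinary annuity: PV = PMT₁ × [1 − ((1+g)/(1+r))^n] / (r − g) = 9,250 × [1 − ((1+0.0051)/(1+r))^92] / (r − 0.0051) = CHF 409,698.55.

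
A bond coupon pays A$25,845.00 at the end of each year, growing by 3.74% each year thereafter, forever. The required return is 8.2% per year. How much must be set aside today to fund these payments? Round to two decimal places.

A$579,484.30

Periodic rate r = 0.082 per year.
Growing perpetuity (Gordon): PV = PMT₁ / (r − g) = 25,845 / (r − 0.0374) = A$579,484.30.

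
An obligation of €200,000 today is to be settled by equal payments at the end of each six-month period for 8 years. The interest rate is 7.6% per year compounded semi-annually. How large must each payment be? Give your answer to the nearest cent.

Level ordinary annuity; solve PV = PMT × [(1 − (1+r)^−n)/r] for PMT.
Periodic rate r = 0.076/2 per half-year; n is counted in half-years.
With n = 16: PMT = 200,000 / ([(1 − (1+r)^−n)/r]) = €16,911.73

€16,911.73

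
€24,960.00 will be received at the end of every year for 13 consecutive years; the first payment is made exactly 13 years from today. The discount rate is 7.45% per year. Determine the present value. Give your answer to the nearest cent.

Ordinary annuity of 13 payments, first payment at period 13.
Periodic rate r = 0.0745 per year.
The ordinary-annuity PV formula values the stream one period before the first payment (period 12); discount that back 12 periods:
PV₀ = 24,960 × [1 − (1+r)^−13] / r × (1+r)^−12 = €85,871.52

€85,871.52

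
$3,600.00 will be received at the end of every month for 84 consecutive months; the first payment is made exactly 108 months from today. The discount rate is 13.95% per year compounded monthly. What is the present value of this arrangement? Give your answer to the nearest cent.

Ordinary annuity of 84 payments, first payment at period 108.
Periodic rate r = 0.1395/12 per month; n is counted in months.
The ordinary-annuity PV formula values the stream one period before the first payment (period 107); discount that back 107 periods:
PV₀ = 3,600 × [1 − (1+r)^−84] / r × (1+r)^−107 = $55,857.41

$55,857.41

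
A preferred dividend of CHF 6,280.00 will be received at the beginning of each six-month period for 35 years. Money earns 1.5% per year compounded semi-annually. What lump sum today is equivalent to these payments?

This is an annuity due: 70 payments of CHF 6,280.00 at the beginning of each six-month period.
Periodic rate r = 0.015/2 per half-year; n is counted in half-years.
PV = PMT × [(1 − (1+r)^−n)/r] × (1+r) = 6,280 × [1 − (1+r)^−70] / r × (1+r) = CHF 343,590.77

CHF 343,590.77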